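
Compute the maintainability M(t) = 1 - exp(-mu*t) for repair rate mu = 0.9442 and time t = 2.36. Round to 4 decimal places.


mu = 0.9442, t = 2.36
mu * t = 0.9442 * 2.36 = 2.2283
exp(-2.2283) = 0.1077
M(t) = 1 - 0.1077
M(t) = 0.8923

0.8923


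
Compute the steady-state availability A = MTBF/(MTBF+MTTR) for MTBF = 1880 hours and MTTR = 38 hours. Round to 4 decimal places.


MTBF = 1880
MTTR = 38
MTBF + MTTR = 1918
A = 1880 / 1918
A = 0.9802

0.9802


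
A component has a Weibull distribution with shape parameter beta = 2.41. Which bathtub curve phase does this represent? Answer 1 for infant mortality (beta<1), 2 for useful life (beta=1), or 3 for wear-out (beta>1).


beta = 2.41
Compare beta to 1:
beta < 1 => infant mortality (phase 1)
beta = 1 => useful life (phase 2)
beta > 1 => wear-out (phase 3)
Since beta = 2.41, this is wear-out (increasing failure rate)
Phase = 3

3


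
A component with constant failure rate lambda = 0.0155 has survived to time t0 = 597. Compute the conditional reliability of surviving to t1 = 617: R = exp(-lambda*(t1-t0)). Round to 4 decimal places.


lambda = 0.0155
t0 = 597, t1 = 617
t1 - t0 = 20
lambda * (t1-t0) = 0.0155 * 20 = 0.31
R = exp(-0.31)
R = 0.7334

0.7334


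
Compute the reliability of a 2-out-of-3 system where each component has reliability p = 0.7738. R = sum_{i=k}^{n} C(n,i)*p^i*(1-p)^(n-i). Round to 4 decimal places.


k = 2, n = 3, p = 0.7738
i=2: C(3,2)=3 * 0.7738^2 * 0.2262^1 = 0.4063
i=3: C(3,3)=1 * 0.7738^3 * 0.2262^0 = 0.4633
R = sum of terms = 0.8696

0.8696


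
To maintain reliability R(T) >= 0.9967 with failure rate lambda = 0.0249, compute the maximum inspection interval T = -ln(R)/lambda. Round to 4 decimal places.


R_target = 0.9967
lambda = 0.0249
-ln(0.9967) = 0.0033
T = 0.0033 / 0.0249
T = 0.1327

0.1327


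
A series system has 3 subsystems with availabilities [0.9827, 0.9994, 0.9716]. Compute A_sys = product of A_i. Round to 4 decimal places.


Subsystems: [0.9827, 0.9994, 0.9716]
After subsystem 1 (A=0.9827): product = 0.9827
After subsystem 2 (A=0.9994): product = 0.9821
After subsystem 3 (A=0.9716): product = 0.9542
A_sys = 0.9542

0.9542


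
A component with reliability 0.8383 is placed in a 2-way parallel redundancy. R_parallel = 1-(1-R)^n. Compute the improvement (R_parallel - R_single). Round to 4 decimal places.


R_single = 0.8383, n = 2
1 - R_single = 0.1617
(1 - R_single)^n = 0.1617^2 = 0.0261
R_parallel = 1 - 0.0261 = 0.9739
Improvement = 0.9739 - 0.8383
Improvement = 0.1356

0.1356


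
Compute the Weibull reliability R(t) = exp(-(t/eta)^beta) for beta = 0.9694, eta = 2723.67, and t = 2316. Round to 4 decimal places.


beta = 0.9694, eta = 2723.67, t = 2316
t/eta = 2316 / 2723.67 = 0.8503
(t/eta)^beta = 0.8503^0.9694 = 0.8546
R(t) = exp(-0.8546)
R(t) = 0.4255

0.4255


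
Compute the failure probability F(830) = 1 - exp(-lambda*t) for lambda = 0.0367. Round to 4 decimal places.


lambda = 0.0367, t = 830
lambda * t = 30.461
exp(-30.461) = 0.0
F(t) = 1 - 0.0
F(t) = 1.0

1.0


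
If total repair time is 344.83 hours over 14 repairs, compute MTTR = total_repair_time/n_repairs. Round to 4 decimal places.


total_repair_time = 344.83
n_repairs = 14
MTTR = 344.83 / 14
MTTR = 24.6307

24.6307


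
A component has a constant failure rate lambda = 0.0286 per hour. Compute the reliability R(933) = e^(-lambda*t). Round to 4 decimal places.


lambda = 0.0286
t = 933
lambda * t = 26.6838
R(t) = e^(-26.6838)
R(t) = 0.0

0.0


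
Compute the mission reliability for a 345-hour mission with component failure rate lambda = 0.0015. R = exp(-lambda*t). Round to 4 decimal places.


lambda = 0.0015
mission_time = 345
lambda * t = 0.0015 * 345 = 0.5175
R = exp(-0.5175)
R = 0.596

0.596


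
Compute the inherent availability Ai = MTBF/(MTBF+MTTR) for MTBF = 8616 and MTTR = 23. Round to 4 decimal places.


MTBF = 8616
MTTR = 23
MTBF + MTTR = 8639
Ai = 8616 / 8639
Ai = 0.9973

0.9973


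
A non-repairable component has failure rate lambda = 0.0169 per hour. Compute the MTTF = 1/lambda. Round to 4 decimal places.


lambda = 0.0169
MTTF = 1 / 0.0169
MTTF = 59.1716

59.1716


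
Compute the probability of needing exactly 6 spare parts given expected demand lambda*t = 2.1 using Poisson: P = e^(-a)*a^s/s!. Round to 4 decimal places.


a = 2.1, s = 6
e^(-a) = e^(-2.1) = 0.1225
a^s = 2.1^6 = 85.7661
s! = 720
P = 0.1225 * 85.7661 / 720
P = 0.0146

0.0146


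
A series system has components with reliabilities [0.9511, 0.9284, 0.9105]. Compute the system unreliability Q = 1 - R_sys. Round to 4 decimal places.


Components: [0.9511, 0.9284, 0.9105]
After component 1: product = 0.9511
After component 2: product = 0.883
After component 3: product = 0.804
R_sys = 0.804
Q = 1 - 0.804 = 0.196

0.196


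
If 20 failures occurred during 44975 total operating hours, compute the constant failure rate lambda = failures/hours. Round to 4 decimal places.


failures = 20
total_hours = 44975
lambda = 20 / 44975
lambda = 0.0004

0.0004


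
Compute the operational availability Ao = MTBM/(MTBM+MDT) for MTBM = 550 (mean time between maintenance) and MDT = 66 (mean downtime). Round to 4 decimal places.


MTBM = 550
MDT = 66
MTBM + MDT = 616
Ao = 550 / 616
Ao = 0.8929

0.8929


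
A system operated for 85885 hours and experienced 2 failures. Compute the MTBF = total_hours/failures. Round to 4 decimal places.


total_hours = 85885
failures = 2
MTBF = 85885 / 2
MTBF = 42942.5

42942.5


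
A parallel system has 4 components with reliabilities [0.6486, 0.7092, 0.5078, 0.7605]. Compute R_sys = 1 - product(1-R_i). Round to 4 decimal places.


Components: [0.6486, 0.7092, 0.5078, 0.7605]
(1 - 0.6486) = 0.3514, running product = 0.3514
(1 - 0.7092) = 0.2908, running product = 0.1022
(1 - 0.5078) = 0.4922, running product = 0.0503
(1 - 0.7605) = 0.2395, running product = 0.012
Product of (1-R_i) = 0.012
R_sys = 1 - 0.012 = 0.988

0.988


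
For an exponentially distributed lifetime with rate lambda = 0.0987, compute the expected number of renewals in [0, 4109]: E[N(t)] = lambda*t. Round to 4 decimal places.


lambda = 0.0987
t = 4109
E[N(t)] = lambda * t
E[N(t)] = 0.0987 * 4109
E[N(t)] = 405.5583

405.5583


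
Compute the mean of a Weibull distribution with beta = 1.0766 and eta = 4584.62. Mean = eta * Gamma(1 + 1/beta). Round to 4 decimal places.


beta = 1.0766, eta = 4584.62
1/beta = 0.9289
1 + 1/beta = 1.9289
Gamma(1.9289) = 0.972
Mean = 4584.62 * 0.972
Mean = 4456.1421

4456.1421


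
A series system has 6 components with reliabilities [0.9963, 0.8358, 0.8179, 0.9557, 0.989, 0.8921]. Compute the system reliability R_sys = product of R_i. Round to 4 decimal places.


Components: [0.9963, 0.8358, 0.8179, 0.9557, 0.989, 0.8921]
After component 1 (R=0.9963): product = 0.9963
After component 2 (R=0.8358): product = 0.8327
After component 3 (R=0.8179): product = 0.6811
After component 4 (R=0.9557): product = 0.6509
After component 5 (R=0.989): product = 0.6437
After component 6 (R=0.8921): product = 0.5743
R_sys = 0.5743

0.5743


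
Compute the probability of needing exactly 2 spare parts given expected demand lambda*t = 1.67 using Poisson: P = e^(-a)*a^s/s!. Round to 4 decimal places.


a = 1.67, s = 2
e^(-a) = e^(-1.67) = 0.1882
a^s = 1.67^2 = 2.7889
s! = 2
P = 0.1882 * 2.7889 / 2
P = 0.2625

0.2625


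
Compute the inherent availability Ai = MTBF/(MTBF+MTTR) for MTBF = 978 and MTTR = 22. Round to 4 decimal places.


MTBF = 978
MTTR = 22
MTBF + MTTR = 1000
Ai = 978 / 1000
Ai = 0.978

0.978


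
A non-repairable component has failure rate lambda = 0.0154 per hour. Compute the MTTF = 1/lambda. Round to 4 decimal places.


lambda = 0.0154
MTTF = 1 / 0.0154
MTTF = 64.9351

64.9351


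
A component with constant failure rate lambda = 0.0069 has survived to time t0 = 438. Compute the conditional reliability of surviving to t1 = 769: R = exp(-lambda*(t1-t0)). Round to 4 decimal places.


lambda = 0.0069
t0 = 438, t1 = 769
t1 - t0 = 331
lambda * (t1-t0) = 0.0069 * 331 = 2.2839
R = exp(-2.2839)
R = 0.1019

0.1019


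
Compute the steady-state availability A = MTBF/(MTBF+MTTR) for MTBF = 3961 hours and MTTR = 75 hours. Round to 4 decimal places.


MTBF = 3961
MTTR = 75
MTBF + MTTR = 4036
A = 3961 / 4036
A = 0.9814

0.9814


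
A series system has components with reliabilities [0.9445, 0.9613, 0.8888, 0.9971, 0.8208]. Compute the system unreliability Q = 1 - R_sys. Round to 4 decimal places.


Components: [0.9445, 0.9613, 0.8888, 0.9971, 0.8208]
After component 1: product = 0.9445
After component 2: product = 0.9079
After component 3: product = 0.807
After component 4: product = 0.8046
After component 5: product = 0.6605
R_sys = 0.6605
Q = 1 - 0.6605 = 0.3395

0.3395


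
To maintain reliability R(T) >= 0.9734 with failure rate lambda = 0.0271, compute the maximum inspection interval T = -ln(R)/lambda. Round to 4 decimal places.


R_target = 0.9734
lambda = 0.0271
-ln(0.9734) = 0.027
T = 0.027 / 0.0271
T = 0.9948

0.9948


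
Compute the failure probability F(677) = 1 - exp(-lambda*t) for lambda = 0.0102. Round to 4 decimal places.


lambda = 0.0102, t = 677
lambda * t = 6.9054
exp(-6.9054) = 0.001
F(t) = 1 - 0.001
F(t) = 0.999

0.999


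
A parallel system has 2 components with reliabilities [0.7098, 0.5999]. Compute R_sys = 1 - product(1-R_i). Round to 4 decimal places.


Components: [0.7098, 0.5999]
(1 - 0.7098) = 0.2902, running product = 0.2902
(1 - 0.5999) = 0.4001, running product = 0.1161
Product of (1-R_i) = 0.1161
R_sys = 1 - 0.1161 = 0.8839

0.8839


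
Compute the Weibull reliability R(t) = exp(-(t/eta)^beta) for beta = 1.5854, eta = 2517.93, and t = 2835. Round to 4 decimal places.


beta = 1.5854, eta = 2517.93, t = 2835
t/eta = 2835 / 2517.93 = 1.1259
(t/eta)^beta = 1.1259^1.5854 = 1.2069
R(t) = exp(-1.2069)
R(t) = 0.2991

0.2991


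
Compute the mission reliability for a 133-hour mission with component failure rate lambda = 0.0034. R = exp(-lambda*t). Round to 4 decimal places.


lambda = 0.0034
mission_time = 133
lambda * t = 0.0034 * 133 = 0.4522
R = exp(-0.4522)
R = 0.6362

0.6362


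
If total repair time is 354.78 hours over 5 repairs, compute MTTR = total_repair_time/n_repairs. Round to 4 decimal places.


total_repair_time = 354.78
n_repairs = 5
MTTR = 354.78 / 5
MTTR = 70.956

70.956


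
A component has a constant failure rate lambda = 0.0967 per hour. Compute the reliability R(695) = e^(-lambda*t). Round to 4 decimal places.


lambda = 0.0967
t = 695
lambda * t = 67.2065
R(t) = e^(-67.2065)
R(t) = 0.0

0.0


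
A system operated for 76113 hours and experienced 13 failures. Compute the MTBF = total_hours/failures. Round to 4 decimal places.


total_hours = 76113
failures = 13
MTBF = 76113 / 13
MTBF = 5854.8462

5854.8462


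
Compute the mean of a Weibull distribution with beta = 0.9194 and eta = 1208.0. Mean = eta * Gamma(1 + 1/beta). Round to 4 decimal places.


beta = 0.9194, eta = 1208.0
1/beta = 1.0877
1 + 1/beta = 2.0877
Gamma(2.0877) = 1.0403
Mean = 1208.0 * 1.0403
Mean = 1256.6682

1256.6682


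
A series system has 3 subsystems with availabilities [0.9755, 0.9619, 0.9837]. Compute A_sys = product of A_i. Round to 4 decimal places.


Subsystems: [0.9755, 0.9619, 0.9837]
After subsystem 1 (A=0.9755): product = 0.9755
After subsystem 2 (A=0.9619): product = 0.9383
After subsystem 3 (A=0.9837): product = 0.923
A_sys = 0.923

0.923


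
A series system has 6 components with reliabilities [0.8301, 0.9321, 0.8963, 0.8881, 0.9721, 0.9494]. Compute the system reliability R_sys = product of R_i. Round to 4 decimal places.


Components: [0.8301, 0.9321, 0.8963, 0.8881, 0.9721, 0.9494]
After component 1 (R=0.8301): product = 0.8301
After component 2 (R=0.9321): product = 0.7737
After component 3 (R=0.8963): product = 0.6935
After component 4 (R=0.8881): product = 0.6159
After component 5 (R=0.9721): product = 0.5987
After component 6 (R=0.9494): product = 0.5684
R_sys = 0.5684

0.5684


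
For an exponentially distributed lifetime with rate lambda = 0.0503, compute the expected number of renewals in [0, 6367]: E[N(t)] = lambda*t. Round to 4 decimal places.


lambda = 0.0503
t = 6367
E[N(t)] = lambda * t
E[N(t)] = 0.0503 * 6367
E[N(t)] = 320.2601

320.2601


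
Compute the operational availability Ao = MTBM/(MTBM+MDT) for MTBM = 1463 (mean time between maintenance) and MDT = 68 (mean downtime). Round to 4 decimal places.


MTBM = 1463
MDT = 68
MTBM + MDT = 1531
Ao = 1463 / 1531
Ao = 0.9556

0.9556


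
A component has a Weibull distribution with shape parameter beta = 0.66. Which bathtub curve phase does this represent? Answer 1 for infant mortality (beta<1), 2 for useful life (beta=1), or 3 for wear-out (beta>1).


beta = 0.66
Compare beta to 1:
beta < 1 => infant mortality (phase 1)
beta = 1 => useful life (phase 2)
beta > 1 => wear-out (phase 3)
Since beta = 0.66, this is infant mortality (decreasing failure rate)
Phase = 1

1


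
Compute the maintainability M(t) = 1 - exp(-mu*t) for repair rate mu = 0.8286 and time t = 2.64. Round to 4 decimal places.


mu = 0.8286, t = 2.64
mu * t = 0.8286 * 2.64 = 2.1875
exp(-2.1875) = 0.1122
M(t) = 1 - 0.1122
M(t) = 0.8878

0.8878


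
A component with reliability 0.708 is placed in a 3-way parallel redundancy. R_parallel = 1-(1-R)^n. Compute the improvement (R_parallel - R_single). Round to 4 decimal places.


R_single = 0.708, n = 3
1 - R_single = 0.292
(1 - R_single)^n = 0.292^3 = 0.0249
R_parallel = 1 - 0.0249 = 0.9751
Improvement = 0.9751 - 0.708
Improvement = 0.2671

0.2671


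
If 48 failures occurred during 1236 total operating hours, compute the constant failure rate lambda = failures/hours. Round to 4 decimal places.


failures = 48
total_hours = 1236
lambda = 48 / 1236
lambda = 0.0388

0.0388


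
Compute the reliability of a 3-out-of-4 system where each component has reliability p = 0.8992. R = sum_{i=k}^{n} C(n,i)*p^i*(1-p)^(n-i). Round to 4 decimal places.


k = 3, n = 4, p = 0.8992
i=3: C(4,3)=4 * 0.8992^3 * 0.1008^1 = 0.2931
i=4: C(4,4)=1 * 0.8992^4 * 0.1008^0 = 0.6538
R = sum of terms = 0.9469

0.9469


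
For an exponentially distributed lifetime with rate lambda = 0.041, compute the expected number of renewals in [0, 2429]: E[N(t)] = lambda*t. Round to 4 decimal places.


lambda = 0.041
t = 2429
E[N(t)] = lambda * t
E[N(t)] = 0.041 * 2429
E[N(t)] = 99.589

99.589


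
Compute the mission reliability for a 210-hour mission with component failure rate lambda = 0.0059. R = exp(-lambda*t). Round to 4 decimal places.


lambda = 0.0059
mission_time = 210
lambda * t = 0.0059 * 210 = 1.239
R = exp(-1.239)
R = 0.2897

0.2897


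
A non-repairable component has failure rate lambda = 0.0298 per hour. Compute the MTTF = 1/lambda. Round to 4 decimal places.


lambda = 0.0298
MTTF = 1 / 0.0298
MTTF = 33.557

33.557


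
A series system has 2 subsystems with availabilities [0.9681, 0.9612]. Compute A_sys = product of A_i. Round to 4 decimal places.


Subsystems: [0.9681, 0.9612]
After subsystem 1 (A=0.9681): product = 0.9681
After subsystem 2 (A=0.9612): product = 0.9305
A_sys = 0.9305

0.9305


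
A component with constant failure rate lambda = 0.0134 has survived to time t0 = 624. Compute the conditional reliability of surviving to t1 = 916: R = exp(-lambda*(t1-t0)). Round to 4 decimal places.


lambda = 0.0134
t0 = 624, t1 = 916
t1 - t0 = 292
lambda * (t1-t0) = 0.0134 * 292 = 3.9128
R = exp(-3.9128)
R = 0.02

0.02


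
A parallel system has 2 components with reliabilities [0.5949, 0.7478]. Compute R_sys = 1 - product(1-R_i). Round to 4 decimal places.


Components: [0.5949, 0.7478]
(1 - 0.5949) = 0.4051, running product = 0.4051
(1 - 0.7478) = 0.2522, running product = 0.1022
Product of (1-R_i) = 0.1022
R_sys = 1 - 0.1022 = 0.8978

0.8978


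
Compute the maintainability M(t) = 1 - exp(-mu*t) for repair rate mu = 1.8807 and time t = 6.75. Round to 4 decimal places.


mu = 1.8807, t = 6.75
mu * t = 1.8807 * 6.75 = 12.6947
exp(-12.6947) = 0.0
M(t) = 1 - 0.0
M(t) = 1.0

1.0


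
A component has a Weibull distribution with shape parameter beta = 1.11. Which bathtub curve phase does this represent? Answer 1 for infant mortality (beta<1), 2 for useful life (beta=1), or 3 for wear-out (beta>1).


beta = 1.11
Compare beta to 1:
beta < 1 => infant mortality (phase 1)
beta = 1 => useful life (phase 2)
beta > 1 => wear-out (phase 3)
Since beta = 1.11, this is wear-out (increasing failure rate)
Phase = 3

3


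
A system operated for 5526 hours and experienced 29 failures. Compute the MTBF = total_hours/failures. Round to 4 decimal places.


total_hours = 5526
failures = 29
MTBF = 5526 / 29
MTBF = 190.5517

190.5517


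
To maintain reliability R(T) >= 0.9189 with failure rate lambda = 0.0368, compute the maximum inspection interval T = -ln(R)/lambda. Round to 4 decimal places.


R_target = 0.9189
lambda = 0.0368
-ln(0.9189) = 0.0846
T = 0.0846 / 0.0368
T = 2.2983

2.2983


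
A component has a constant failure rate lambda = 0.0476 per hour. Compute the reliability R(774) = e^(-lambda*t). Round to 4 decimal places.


lambda = 0.0476
t = 774
lambda * t = 36.8424
R(t) = e^(-36.8424)
R(t) = 0.0

0.0


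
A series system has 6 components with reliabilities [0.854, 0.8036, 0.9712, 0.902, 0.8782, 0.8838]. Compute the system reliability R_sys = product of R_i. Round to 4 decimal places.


Components: [0.854, 0.8036, 0.9712, 0.902, 0.8782, 0.8838]
After component 1 (R=0.854): product = 0.854
After component 2 (R=0.8036): product = 0.6863
After component 3 (R=0.9712): product = 0.6665
After component 4 (R=0.902): product = 0.6012
After component 5 (R=0.8782): product = 0.528
After component 6 (R=0.8838): product = 0.4666
R_sys = 0.4666

0.4666


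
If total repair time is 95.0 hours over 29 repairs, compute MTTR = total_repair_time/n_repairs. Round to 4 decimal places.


total_repair_time = 95.0
n_repairs = 29
MTTR = 95.0 / 29
MTTR = 3.2759

3.2759


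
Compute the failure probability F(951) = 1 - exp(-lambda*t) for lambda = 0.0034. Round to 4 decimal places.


lambda = 0.0034, t = 951
lambda * t = 3.2334
exp(-3.2334) = 0.0394
F(t) = 1 - 0.0394
F(t) = 0.9606

0.9606


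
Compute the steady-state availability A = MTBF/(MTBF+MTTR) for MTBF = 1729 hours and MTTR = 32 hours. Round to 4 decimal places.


MTBF = 1729
MTTR = 32
MTBF + MTTR = 1761
A = 1729 / 1761
A = 0.9818

0.9818


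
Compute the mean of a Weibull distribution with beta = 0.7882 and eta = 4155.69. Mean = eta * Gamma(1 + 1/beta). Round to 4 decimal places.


beta = 0.7882, eta = 4155.69
1/beta = 1.2687
1 + 1/beta = 2.2687
Gamma(2.2687) = 1.1453
Mean = 4155.69 * 1.1453
Mean = 4759.5914

4759.5914


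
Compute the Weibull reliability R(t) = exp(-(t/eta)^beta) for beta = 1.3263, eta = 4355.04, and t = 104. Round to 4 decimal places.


beta = 1.3263, eta = 4355.04, t = 104
t/eta = 104 / 4355.04 = 0.0239
(t/eta)^beta = 0.0239^1.3263 = 0.0071
R(t) = exp(-0.0071)
R(t) = 0.993

0.993


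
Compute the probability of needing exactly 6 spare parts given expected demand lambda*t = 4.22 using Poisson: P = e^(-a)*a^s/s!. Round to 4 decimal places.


a = 4.22, s = 6
e^(-a) = e^(-4.22) = 0.0147
a^s = 4.22^6 = 5647.7401
s! = 720
P = 0.0147 * 5647.7401 / 720
P = 0.1153

0.1153


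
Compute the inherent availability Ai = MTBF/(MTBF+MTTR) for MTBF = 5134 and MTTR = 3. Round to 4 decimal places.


MTBF = 5134
MTTR = 3
MTBF + MTTR = 5137
Ai = 5134 / 5137
Ai = 0.9994

0.9994


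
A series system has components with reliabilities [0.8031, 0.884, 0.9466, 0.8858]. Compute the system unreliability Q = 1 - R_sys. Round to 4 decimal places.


Components: [0.8031, 0.884, 0.9466, 0.8858]
After component 1: product = 0.8031
After component 2: product = 0.7099
After component 3: product = 0.672
After component 4: product = 0.5953
R_sys = 0.5953
Q = 1 - 0.5953 = 0.4047

0.4047


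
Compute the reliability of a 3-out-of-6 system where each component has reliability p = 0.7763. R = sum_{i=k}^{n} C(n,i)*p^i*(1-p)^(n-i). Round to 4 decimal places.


k = 3, n = 6, p = 0.7763
i=3: C(6,3)=20 * 0.7763^3 * 0.2237^3 = 0.1047
i=4: C(6,4)=15 * 0.7763^4 * 0.2237^2 = 0.2726
i=5: C(6,5)=6 * 0.7763^5 * 0.2237^1 = 0.3784
i=6: C(6,6)=1 * 0.7763^6 * 0.2237^0 = 0.2189
R = sum of terms = 0.9746

0.9746


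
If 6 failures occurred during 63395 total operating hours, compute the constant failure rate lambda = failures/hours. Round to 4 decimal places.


failures = 6
total_hours = 63395
lambda = 6 / 63395
lambda = 0.0001

0.0001


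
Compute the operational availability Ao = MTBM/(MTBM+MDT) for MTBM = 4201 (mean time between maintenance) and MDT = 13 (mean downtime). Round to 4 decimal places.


MTBM = 4201
MDT = 13
MTBM + MDT = 4214
Ao = 4201 / 4214
Ao = 0.9969

0.9969


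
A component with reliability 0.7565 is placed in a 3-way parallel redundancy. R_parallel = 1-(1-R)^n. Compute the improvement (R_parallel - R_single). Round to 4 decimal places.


R_single = 0.7565, n = 3
1 - R_single = 0.2435
(1 - R_single)^n = 0.2435^3 = 0.0144
R_parallel = 1 - 0.0144 = 0.9856
Improvement = 0.9856 - 0.7565
Improvement = 0.2291

0.2291


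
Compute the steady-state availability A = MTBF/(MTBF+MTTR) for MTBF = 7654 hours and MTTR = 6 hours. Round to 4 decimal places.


MTBF = 7654
MTTR = 6
MTBF + MTTR = 7660
A = 7654 / 7660
A = 0.9992

0.9992


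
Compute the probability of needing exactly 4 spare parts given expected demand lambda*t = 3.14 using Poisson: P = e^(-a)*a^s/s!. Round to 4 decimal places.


a = 3.14, s = 4
e^(-a) = e^(-3.14) = 0.0433
a^s = 3.14^4 = 97.2117
s! = 24
P = 0.0433 * 97.2117 / 24
P = 0.1753

0.1753


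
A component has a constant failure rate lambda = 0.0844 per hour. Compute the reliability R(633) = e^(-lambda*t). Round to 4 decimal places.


lambda = 0.0844
t = 633
lambda * t = 53.4252
R(t) = e^(-53.4252)
R(t) = 0.0

0.0


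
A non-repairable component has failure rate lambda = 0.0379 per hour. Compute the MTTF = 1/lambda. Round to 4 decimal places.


lambda = 0.0379
MTTF = 1 / 0.0379
MTTF = 26.3852

26.3852


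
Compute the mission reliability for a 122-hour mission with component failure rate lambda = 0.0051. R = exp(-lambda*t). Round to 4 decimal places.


lambda = 0.0051
mission_time = 122
lambda * t = 0.0051 * 122 = 0.6222
R = exp(-0.6222)
R = 0.5368

0.5368


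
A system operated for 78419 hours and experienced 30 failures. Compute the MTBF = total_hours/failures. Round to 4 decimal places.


total_hours = 78419
failures = 30
MTBF = 78419 / 30
MTBF = 2613.9667

2613.9667


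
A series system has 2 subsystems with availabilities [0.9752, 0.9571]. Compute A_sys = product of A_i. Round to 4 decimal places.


Subsystems: [0.9752, 0.9571]
After subsystem 1 (A=0.9752): product = 0.9752
After subsystem 2 (A=0.9571): product = 0.9334
A_sys = 0.9334

0.9334


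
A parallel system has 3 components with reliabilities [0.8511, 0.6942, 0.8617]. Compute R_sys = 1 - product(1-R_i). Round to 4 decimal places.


Components: [0.8511, 0.6942, 0.8617]
(1 - 0.8511) = 0.1489, running product = 0.1489
(1 - 0.6942) = 0.3058, running product = 0.0455
(1 - 0.8617) = 0.1383, running product = 0.0063
Product of (1-R_i) = 0.0063
R_sys = 1 - 0.0063 = 0.9937

0.9937


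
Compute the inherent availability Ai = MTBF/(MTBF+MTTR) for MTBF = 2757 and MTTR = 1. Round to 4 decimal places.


MTBF = 2757
MTTR = 1
MTBF + MTTR = 2758
Ai = 2757 / 2758
Ai = 0.9996

0.9996


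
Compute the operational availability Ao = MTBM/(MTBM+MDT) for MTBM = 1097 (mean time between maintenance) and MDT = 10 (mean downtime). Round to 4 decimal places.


MTBM = 1097
MDT = 10
MTBM + MDT = 1107
Ao = 1097 / 1107
Ao = 0.991

0.991


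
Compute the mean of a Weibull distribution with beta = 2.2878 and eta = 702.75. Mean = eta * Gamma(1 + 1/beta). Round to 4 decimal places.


beta = 2.2878, eta = 702.75
1/beta = 0.4371
1 + 1/beta = 1.4371
Gamma(1.4371) = 0.8859
Mean = 702.75 * 0.8859
Mean = 622.5402

622.5402


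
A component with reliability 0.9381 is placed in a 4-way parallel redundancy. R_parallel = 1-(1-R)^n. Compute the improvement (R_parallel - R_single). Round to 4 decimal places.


R_single = 0.9381, n = 4
1 - R_single = 0.0619
(1 - R_single)^n = 0.0619^4 = 0.0
R_parallel = 1 - 0.0 = 1.0
Improvement = 1.0 - 0.9381
Improvement = 0.0619

0.0619


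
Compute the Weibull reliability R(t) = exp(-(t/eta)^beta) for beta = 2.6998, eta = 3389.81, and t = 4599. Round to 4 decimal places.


beta = 2.6998, eta = 3389.81, t = 4599
t/eta = 4599 / 3389.81 = 1.3567
(t/eta)^beta = 1.3567^2.6998 = 2.2787
R(t) = exp(-2.2787)
R(t) = 0.1024

0.1024


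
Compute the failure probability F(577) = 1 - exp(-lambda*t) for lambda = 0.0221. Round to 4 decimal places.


lambda = 0.0221, t = 577
lambda * t = 12.7517
exp(-12.7517) = 0.0
F(t) = 1 - 0.0
F(t) = 1.0

1.0


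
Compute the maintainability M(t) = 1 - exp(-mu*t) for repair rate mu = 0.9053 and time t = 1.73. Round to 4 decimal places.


mu = 0.9053, t = 1.73
mu * t = 0.9053 * 1.73 = 1.5662
exp(-1.5662) = 0.2088
M(t) = 1 - 0.2088
M(t) = 0.7912

0.7912


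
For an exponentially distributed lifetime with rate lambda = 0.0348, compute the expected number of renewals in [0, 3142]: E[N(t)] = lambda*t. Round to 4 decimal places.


lambda = 0.0348
t = 3142
E[N(t)] = lambda * t
E[N(t)] = 0.0348 * 3142
E[N(t)] = 109.3416

109.3416


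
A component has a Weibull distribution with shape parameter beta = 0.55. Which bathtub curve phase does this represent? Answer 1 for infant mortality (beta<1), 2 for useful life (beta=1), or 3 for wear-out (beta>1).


beta = 0.55
Compare beta to 1:
beta < 1 => infant mortality (phase 1)
beta = 1 => useful life (phase 2)
beta > 1 => wear-out (phase 3)
Since beta = 0.55, this is infant mortality (decreasing failure rate)
Phase = 1

1


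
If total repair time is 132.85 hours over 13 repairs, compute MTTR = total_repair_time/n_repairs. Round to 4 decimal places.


total_repair_time = 132.85
n_repairs = 13
MTTR = 132.85 / 13
MTTR = 10.2192

10.2192


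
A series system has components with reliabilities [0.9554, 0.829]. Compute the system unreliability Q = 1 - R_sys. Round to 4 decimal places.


Components: [0.9554, 0.829]
After component 1: product = 0.9554
After component 2: product = 0.792
R_sys = 0.792
Q = 1 - 0.792 = 0.208

0.208


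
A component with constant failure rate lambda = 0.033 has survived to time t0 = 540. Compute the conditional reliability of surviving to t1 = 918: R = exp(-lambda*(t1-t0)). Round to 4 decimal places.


lambda = 0.033
t0 = 540, t1 = 918
t1 - t0 = 378
lambda * (t1-t0) = 0.033 * 378 = 12.474
R = exp(-12.474)
R = 0.0

0.0


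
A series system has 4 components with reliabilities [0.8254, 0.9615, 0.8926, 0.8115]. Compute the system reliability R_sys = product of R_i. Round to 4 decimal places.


Components: [0.8254, 0.9615, 0.8926, 0.8115]
After component 1 (R=0.8254): product = 0.8254
After component 2 (R=0.9615): product = 0.7936
After component 3 (R=0.8926): product = 0.7084
After component 4 (R=0.8115): product = 0.5749
R_sys = 0.5749

0.5749


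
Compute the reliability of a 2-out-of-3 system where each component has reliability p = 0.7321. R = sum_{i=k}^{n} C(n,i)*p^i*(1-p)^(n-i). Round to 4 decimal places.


k = 2, n = 3, p = 0.7321
i=2: C(3,2)=3 * 0.7321^2 * 0.2679^1 = 0.4308
i=3: C(3,3)=1 * 0.7321^3 * 0.2679^0 = 0.3924
R = sum of terms = 0.8231

0.8231


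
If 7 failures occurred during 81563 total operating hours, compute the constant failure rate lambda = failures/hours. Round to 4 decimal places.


failures = 7
total_hours = 81563
lambda = 7 / 81563
lambda = 0.0001

0.0001


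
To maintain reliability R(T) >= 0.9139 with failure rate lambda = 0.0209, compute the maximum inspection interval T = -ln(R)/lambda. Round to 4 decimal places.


R_target = 0.9139
lambda = 0.0209
-ln(0.9139) = 0.09
T = 0.09 / 0.0209
T = 4.3079

4.3079


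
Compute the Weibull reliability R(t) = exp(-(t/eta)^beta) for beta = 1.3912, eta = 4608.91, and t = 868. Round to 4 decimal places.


beta = 1.3912, eta = 4608.91, t = 868
t/eta = 868 / 4608.91 = 0.1883
(t/eta)^beta = 0.1883^1.3912 = 0.098
R(t) = exp(-0.098)
R(t) = 0.9066

0.9066


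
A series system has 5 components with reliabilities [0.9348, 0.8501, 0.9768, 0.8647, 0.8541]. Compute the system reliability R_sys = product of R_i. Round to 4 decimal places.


Components: [0.9348, 0.8501, 0.9768, 0.8647, 0.8541]
After component 1 (R=0.9348): product = 0.9348
After component 2 (R=0.8501): product = 0.7947
After component 3 (R=0.9768): product = 0.7762
After component 4 (R=0.8647): product = 0.6712
After component 5 (R=0.8541): product = 0.5733
R_sys = 0.5733

0.5733


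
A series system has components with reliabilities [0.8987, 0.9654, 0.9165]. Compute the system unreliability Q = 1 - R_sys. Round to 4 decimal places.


Components: [0.8987, 0.9654, 0.9165]
After component 1: product = 0.8987
After component 2: product = 0.8676
After component 3: product = 0.7952
R_sys = 0.7952
Q = 1 - 0.7952 = 0.2048

0.2048


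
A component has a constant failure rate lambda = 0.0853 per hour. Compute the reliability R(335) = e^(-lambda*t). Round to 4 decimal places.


lambda = 0.0853
t = 335
lambda * t = 28.5755
R(t) = e^(-28.5755)
R(t) = 0.0

0.0


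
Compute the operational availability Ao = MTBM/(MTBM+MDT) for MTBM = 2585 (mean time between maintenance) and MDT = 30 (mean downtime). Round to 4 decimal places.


MTBM = 2585
MDT = 30
MTBM + MDT = 2615
Ao = 2585 / 2615
Ao = 0.9885

0.9885


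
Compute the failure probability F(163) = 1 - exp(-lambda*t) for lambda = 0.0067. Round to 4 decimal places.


lambda = 0.0067, t = 163
lambda * t = 1.0921
exp(-1.0921) = 0.3355
F(t) = 1 - 0.3355
F(t) = 0.6645

0.6645


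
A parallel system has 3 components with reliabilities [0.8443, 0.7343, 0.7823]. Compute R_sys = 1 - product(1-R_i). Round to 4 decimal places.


Components: [0.8443, 0.7343, 0.7823]
(1 - 0.8443) = 0.1557, running product = 0.1557
(1 - 0.7343) = 0.2657, running product = 0.0414
(1 - 0.7823) = 0.2177, running product = 0.009
Product of (1-R_i) = 0.009
R_sys = 1 - 0.009 = 0.991

0.991


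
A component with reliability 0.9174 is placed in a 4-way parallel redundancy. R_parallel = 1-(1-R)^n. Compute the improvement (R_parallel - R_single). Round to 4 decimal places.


R_single = 0.9174, n = 4
1 - R_single = 0.0826
(1 - R_single)^n = 0.0826^4 = 0.0
R_parallel = 1 - 0.0 = 1.0
Improvement = 1.0 - 0.9174
Improvement = 0.0826

0.0826


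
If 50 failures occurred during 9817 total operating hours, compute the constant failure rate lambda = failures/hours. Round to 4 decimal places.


failures = 50
total_hours = 9817
lambda = 50 / 9817
lambda = 0.0051

0.0051


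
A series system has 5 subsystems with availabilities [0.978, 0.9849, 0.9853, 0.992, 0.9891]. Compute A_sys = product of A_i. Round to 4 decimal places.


Subsystems: [0.978, 0.9849, 0.9853, 0.992, 0.9891]
After subsystem 1 (A=0.978): product = 0.978
After subsystem 2 (A=0.9849): product = 0.9632
After subsystem 3 (A=0.9853): product = 0.9491
After subsystem 4 (A=0.992): product = 0.9415
After subsystem 5 (A=0.9891): product = 0.9312
A_sys = 0.9312

0.9312


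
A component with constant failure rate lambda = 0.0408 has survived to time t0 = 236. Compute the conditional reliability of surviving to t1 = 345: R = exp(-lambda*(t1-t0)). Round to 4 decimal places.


lambda = 0.0408
t0 = 236, t1 = 345
t1 - t0 = 109
lambda * (t1-t0) = 0.0408 * 109 = 4.4472
R = exp(-4.4472)
R = 0.0117

0.0117


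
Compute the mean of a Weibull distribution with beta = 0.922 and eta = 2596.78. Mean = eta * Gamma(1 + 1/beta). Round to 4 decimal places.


beta = 0.922, eta = 2596.78
1/beta = 1.0846
1 + 1/beta = 2.0846
Gamma(2.0846) = 1.0388
Mean = 2596.78 * 1.0388
Mean = 2697.4512

2697.4512


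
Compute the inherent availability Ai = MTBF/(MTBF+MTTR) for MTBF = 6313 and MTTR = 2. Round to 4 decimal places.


MTBF = 6313
MTTR = 2
MTBF + MTTR = 6315
Ai = 6313 / 6315
Ai = 0.9997

0.9997


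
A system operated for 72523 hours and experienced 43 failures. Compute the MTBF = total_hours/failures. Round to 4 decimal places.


total_hours = 72523
failures = 43
MTBF = 72523 / 43
MTBF = 1686.5814

1686.5814


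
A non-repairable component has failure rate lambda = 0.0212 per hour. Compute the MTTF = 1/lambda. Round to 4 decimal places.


lambda = 0.0212
MTTF = 1 / 0.0212
MTTF = 47.1698

47.1698


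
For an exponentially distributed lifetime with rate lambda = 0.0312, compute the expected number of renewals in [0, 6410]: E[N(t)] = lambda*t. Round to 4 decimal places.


lambda = 0.0312
t = 6410
E[N(t)] = lambda * t
E[N(t)] = 0.0312 * 6410
E[N(t)] = 199.992

199.992


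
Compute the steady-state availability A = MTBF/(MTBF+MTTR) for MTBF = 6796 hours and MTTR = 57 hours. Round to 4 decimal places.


MTBF = 6796
MTTR = 57
MTBF + MTTR = 6853
A = 6796 / 6853
A = 0.9917

0.9917


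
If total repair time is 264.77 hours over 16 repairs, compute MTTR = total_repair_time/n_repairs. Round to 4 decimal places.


total_repair_time = 264.77
n_repairs = 16
MTTR = 264.77 / 16
MTTR = 16.5481

16.5481


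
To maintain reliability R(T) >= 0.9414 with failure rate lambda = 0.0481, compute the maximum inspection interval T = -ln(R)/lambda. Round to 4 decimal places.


R_target = 0.9414
lambda = 0.0481
-ln(0.9414) = 0.0604
T = 0.0604 / 0.0481
T = 1.2555

1.2555


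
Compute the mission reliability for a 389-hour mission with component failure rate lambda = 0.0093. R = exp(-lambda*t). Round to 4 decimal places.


lambda = 0.0093
mission_time = 389
lambda * t = 0.0093 * 389 = 3.6177
R = exp(-3.6177)
R = 0.0268

0.0268


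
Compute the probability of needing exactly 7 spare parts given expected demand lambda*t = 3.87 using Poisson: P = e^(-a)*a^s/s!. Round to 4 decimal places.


a = 3.87, s = 7
e^(-a) = e^(-3.87) = 0.0209
a^s = 3.87^7 = 13000.9999
s! = 5040
P = 0.0209 * 13000.9999 / 5040
P = 0.0538

0.0538


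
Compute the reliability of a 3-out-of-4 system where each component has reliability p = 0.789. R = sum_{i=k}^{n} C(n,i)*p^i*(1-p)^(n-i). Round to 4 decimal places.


k = 3, n = 4, p = 0.789
i=3: C(4,3)=4 * 0.789^3 * 0.211^1 = 0.4145
i=4: C(4,4)=1 * 0.789^4 * 0.211^0 = 0.3875
R = sum of terms = 0.8021

0.8021


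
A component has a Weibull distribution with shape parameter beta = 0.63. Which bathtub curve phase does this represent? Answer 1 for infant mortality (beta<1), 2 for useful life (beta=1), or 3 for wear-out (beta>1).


beta = 0.63
Compare beta to 1:
beta < 1 => infant mortality (phase 1)
beta = 1 => useful life (phase 2)
beta > 1 => wear-out (phase 3)
Since beta = 0.63, this is infant mortality (decreasing failure rate)
Phase = 1

1


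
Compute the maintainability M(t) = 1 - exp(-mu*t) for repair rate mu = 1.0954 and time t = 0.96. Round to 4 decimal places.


mu = 1.0954, t = 0.96
mu * t = 1.0954 * 0.96 = 1.0516
exp(-1.0516) = 0.3494
M(t) = 1 - 0.3494
M(t) = 0.6506

0.6506


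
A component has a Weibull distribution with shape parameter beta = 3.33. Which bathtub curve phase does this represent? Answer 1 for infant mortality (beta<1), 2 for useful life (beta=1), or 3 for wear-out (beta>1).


beta = 3.33
Compare beta to 1:
beta < 1 => infant mortality (phase 1)
beta = 1 => useful life (phase 2)
beta > 1 => wear-out (phase 3)
Since beta = 3.33, this is wear-out (increasing failure rate)
Phase = 3

3


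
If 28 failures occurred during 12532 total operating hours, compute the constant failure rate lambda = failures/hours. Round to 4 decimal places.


failures = 28
total_hours = 12532
lambda = 28 / 12532
lambda = 0.0022

0.0022


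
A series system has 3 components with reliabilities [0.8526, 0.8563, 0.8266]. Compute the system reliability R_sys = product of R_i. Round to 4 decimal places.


Components: [0.8526, 0.8563, 0.8266]
After component 1 (R=0.8526): product = 0.8526
After component 2 (R=0.8563): product = 0.7301
After component 3 (R=0.8266): product = 0.6035
R_sys = 0.6035

0.6035


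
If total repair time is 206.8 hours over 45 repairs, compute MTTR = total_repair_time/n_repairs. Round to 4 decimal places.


total_repair_time = 206.8
n_repairs = 45
MTTR = 206.8 / 45
MTTR = 4.5956

4.5956


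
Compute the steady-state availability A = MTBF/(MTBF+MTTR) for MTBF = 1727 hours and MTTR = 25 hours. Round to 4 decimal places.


MTBF = 1727
MTTR = 25
MTBF + MTTR = 1752
A = 1727 / 1752
A = 0.9857

0.9857


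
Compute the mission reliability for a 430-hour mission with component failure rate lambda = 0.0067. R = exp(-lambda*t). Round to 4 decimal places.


lambda = 0.0067
mission_time = 430
lambda * t = 0.0067 * 430 = 2.881
R = exp(-2.881)
R = 0.0561

0.0561


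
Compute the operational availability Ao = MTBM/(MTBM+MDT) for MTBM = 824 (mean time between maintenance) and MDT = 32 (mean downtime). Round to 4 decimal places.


MTBM = 824
MDT = 32
MTBM + MDT = 856
Ao = 824 / 856
Ao = 0.9626

0.9626


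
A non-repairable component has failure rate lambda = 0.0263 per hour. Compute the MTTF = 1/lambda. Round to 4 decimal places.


lambda = 0.0263
MTTF = 1 / 0.0263
MTTF = 38.0228

38.0228


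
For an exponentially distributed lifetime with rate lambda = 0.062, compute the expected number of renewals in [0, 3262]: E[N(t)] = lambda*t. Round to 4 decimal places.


lambda = 0.062
t = 3262
E[N(t)] = lambda * t
E[N(t)] = 0.062 * 3262
E[N(t)] = 202.244

202.244


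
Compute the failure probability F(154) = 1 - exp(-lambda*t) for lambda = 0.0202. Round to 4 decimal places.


lambda = 0.0202, t = 154
lambda * t = 3.1108
exp(-3.1108) = 0.0446
F(t) = 1 - 0.0446
F(t) = 0.9554

0.9554


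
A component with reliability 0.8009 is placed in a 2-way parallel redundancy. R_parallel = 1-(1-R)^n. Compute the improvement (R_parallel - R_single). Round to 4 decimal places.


R_single = 0.8009, n = 2
1 - R_single = 0.1991
(1 - R_single)^n = 0.1991^2 = 0.0396
R_parallel = 1 - 0.0396 = 0.9604
Improvement = 0.9604 - 0.8009
Improvement = 0.1595

0.1595


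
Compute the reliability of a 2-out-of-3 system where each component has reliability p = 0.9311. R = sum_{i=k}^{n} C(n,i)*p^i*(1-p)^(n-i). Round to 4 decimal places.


k = 2, n = 3, p = 0.9311
i=2: C(3,2)=3 * 0.9311^2 * 0.0689^1 = 0.1792
i=3: C(3,3)=1 * 0.9311^3 * 0.0689^0 = 0.8072
R = sum of terms = 0.9864

0.9864


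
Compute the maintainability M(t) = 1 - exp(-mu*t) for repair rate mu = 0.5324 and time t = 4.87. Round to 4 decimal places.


mu = 0.5324, t = 4.87
mu * t = 0.5324 * 4.87 = 2.5928
exp(-2.5928) = 0.0748
M(t) = 1 - 0.0748
M(t) = 0.9252

0.9252


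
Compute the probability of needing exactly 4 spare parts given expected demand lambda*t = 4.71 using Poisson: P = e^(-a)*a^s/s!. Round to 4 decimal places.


a = 4.71, s = 4
e^(-a) = e^(-4.71) = 0.009
a^s = 4.71^4 = 492.1343
s! = 24
P = 0.009 * 492.1343 / 24
P = 0.1846

0.1846


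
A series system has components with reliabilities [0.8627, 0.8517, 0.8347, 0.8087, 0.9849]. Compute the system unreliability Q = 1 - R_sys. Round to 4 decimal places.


Components: [0.8627, 0.8517, 0.8347, 0.8087, 0.9849]
After component 1: product = 0.8627
After component 2: product = 0.7348
After component 3: product = 0.6133
After component 4: product = 0.496
After component 5: product = 0.4885
R_sys = 0.4885
Q = 1 - 0.4885 = 0.5115

0.5115


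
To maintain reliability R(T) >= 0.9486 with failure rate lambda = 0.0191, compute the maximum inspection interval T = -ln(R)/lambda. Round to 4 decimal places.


R_target = 0.9486
lambda = 0.0191
-ln(0.9486) = 0.0528
T = 0.0528 / 0.0191
T = 2.7627

2.7627


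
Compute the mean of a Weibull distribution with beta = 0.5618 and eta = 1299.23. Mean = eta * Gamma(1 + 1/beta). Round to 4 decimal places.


beta = 0.5618, eta = 1299.23
1/beta = 1.78
1 + 1/beta = 2.78
Gamma(2.78) = 1.6487
Mean = 1299.23 * 1.6487
Mean = 2142.0078

2142.0078
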